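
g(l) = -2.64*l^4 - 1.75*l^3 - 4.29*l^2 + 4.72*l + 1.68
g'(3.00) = -353.39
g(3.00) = -283.86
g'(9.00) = -8195.99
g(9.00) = -18900.12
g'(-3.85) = 562.56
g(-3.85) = -560.24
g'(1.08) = -23.97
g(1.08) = -4.02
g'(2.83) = -300.95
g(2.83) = -228.32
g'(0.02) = 4.55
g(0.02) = 1.77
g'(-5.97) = 2115.74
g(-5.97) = -3160.56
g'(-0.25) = 6.70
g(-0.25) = 0.25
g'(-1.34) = 32.20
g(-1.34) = -16.65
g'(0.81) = -11.29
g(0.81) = 0.62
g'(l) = -10.56*l^3 - 5.25*l^2 - 8.58*l + 4.72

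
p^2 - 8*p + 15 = (p - 5)*(p - 3)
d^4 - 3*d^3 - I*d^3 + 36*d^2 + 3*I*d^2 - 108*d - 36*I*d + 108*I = (d - 3)*(d - 6*I)*(d - I)*(d + 6*I)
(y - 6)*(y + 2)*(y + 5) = y^3 + y^2 - 32*y - 60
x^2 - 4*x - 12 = (x - 6)*(x + 2)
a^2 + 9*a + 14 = (a + 2)*(a + 7)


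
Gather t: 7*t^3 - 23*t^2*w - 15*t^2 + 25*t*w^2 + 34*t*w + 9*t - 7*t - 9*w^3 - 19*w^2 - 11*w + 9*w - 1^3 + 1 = 7*t^3 + t^2*(-23*w - 15) + t*(25*w^2 + 34*w + 2) - 9*w^3 - 19*w^2 - 2*w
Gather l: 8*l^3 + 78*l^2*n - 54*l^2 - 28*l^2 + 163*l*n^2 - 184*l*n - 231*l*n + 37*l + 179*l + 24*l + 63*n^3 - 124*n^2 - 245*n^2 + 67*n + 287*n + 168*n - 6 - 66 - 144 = 8*l^3 + l^2*(78*n - 82) + l*(163*n^2 - 415*n + 240) + 63*n^3 - 369*n^2 + 522*n - 216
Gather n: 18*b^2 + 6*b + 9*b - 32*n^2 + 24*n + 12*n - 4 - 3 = 18*b^2 + 15*b - 32*n^2 + 36*n - 7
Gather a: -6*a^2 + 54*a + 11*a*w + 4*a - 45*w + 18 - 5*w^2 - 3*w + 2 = -6*a^2 + a*(11*w + 58) - 5*w^2 - 48*w + 20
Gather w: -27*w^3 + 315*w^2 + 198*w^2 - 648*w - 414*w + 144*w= -27*w^3 + 513*w^2 - 918*w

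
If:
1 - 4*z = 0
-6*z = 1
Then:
No Solution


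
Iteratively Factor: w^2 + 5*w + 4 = (w + 1)*(w + 4)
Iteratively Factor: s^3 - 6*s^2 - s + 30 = (s + 2)*(s^2 - 8*s + 15) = (s - 3)*(s + 2)*(s - 5)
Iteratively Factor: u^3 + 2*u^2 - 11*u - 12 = (u - 3)*(u^2 + 5*u + 4) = (u - 3)*(u + 1)*(u + 4)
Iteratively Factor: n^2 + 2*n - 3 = (n - 1)*(n + 3)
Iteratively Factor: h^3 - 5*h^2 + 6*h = (h)*(h^2 - 5*h + 6) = h*(h - 3)*(h - 2)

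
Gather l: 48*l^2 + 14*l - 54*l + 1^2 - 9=48*l^2 - 40*l - 8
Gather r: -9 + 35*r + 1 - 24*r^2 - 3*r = -24*r^2 + 32*r - 8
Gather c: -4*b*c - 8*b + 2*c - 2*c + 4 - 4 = -4*b*c - 8*b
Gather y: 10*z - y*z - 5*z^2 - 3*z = -y*z - 5*z^2 + 7*z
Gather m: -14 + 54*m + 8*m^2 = 8*m^2 + 54*m - 14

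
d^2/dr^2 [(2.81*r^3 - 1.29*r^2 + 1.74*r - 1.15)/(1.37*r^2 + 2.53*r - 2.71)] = (-7.105427357601e-15*r^5 - 7.105427357601e-15*r^4 + 72.312582*r^3 - 157.284126*r^2 + 138.666024*r - 18.349134)/(2.571353*r^6 + 14.245671*r^5 + 11.048502*r^4 - 40.164509*r^3 - 21.855066*r^2 + 55.741719*r - 19.902511)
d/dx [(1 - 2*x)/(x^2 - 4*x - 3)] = 2*(x^2 - x + 5)/(x^4 - 8*x^3 + 10*x^2 + 24*x + 9)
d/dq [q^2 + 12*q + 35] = 2*q + 12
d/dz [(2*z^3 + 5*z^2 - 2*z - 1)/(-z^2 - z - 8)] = (-2*z^4 - 4*z^3 - 55*z^2 - 82*z + 15)/(z^4 + 2*z^3 + 17*z^2 + 16*z + 64)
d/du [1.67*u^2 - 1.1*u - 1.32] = 3.34*u - 1.1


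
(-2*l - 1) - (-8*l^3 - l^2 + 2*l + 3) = 8*l^3 + l^2 - 4*l - 4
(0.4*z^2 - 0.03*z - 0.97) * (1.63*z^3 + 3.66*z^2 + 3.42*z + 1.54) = 0.652*z^5 + 1.4151*z^4 - 0.3229*z^3 - 3.0368*z^2 - 3.3636*z - 1.4938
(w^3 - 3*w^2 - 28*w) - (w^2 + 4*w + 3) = w^3 - 4*w^2 - 32*w - 3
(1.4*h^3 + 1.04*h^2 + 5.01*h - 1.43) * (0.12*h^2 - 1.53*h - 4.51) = 0.168*h^5 - 2.0172*h^4 - 7.304*h^3 - 12.5273*h^2 - 20.4072*h + 6.4493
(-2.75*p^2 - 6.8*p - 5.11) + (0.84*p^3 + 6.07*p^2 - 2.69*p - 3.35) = 0.84*p^3 + 3.32*p^2 - 9.49*p - 8.46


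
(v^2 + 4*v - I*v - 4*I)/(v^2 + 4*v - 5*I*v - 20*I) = (v - I)/(v - 5*I)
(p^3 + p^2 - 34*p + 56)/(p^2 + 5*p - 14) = p - 4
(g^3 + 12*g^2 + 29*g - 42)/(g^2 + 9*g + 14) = (g^2 + 5*g - 6)/(g + 2)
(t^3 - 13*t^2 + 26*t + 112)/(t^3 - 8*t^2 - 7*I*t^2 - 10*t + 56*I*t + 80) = (t^2 - 5*t - 14)/(t^2 - 7*I*t - 10)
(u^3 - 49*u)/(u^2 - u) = (u^2 - 49)/(u - 1)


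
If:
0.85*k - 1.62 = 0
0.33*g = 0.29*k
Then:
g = 1.67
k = 1.91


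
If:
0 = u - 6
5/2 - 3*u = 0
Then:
No Solution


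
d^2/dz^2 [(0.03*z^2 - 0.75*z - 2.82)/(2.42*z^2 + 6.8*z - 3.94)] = (-9.77196*z^3 - 97.374024*z^2 - 321.34212*z - 353.826456)/(14.172488*z^6 + 119.47056*z^5 + 266.479752*z^4 - 74.58784*z^3 - 433.855464*z^2 + 316.68144*z - 61.162984)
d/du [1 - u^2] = -2*u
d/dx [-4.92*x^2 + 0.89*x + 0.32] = 0.89 - 9.84*x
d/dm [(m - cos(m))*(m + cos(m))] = 2*m + sin(2*m)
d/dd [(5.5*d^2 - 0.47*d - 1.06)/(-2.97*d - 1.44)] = (-16.335*d^2 - 15.84*d - 2.4714)/(8.8209*d^2 + 8.5536*d + 2.0736)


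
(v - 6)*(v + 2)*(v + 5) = v^3 + v^2 - 32*v - 60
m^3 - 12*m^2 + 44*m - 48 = (m - 6)*(m - 4)*(m - 2)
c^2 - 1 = (c - 1)*(c + 1)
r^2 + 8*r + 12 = (r + 2)*(r + 6)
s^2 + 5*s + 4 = (s + 1)*(s + 4)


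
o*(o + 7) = o^2 + 7*o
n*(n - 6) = n^2 - 6*n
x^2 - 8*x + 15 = (x - 5)*(x - 3)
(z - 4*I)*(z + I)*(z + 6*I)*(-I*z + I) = -I*z^4 + 3*z^3 + I*z^3 - 3*z^2 - 22*I*z^2 + 24*z + 22*I*z - 24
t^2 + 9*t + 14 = (t + 2)*(t + 7)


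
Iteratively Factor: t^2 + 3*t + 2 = (t + 2)*(t + 1)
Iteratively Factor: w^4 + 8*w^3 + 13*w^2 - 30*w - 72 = (w + 3)*(w^3 + 5*w^2 - 2*w - 24) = (w + 3)^2*(w^2 + 2*w - 8) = (w - 2)*(w + 3)^2*(w + 4)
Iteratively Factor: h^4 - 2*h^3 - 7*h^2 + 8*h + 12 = (h - 2)*(h^3 - 7*h - 6) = (h - 2)*(h + 2)*(h^2 - 2*h - 3) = (h - 2)*(h + 1)*(h + 2)*(h - 3)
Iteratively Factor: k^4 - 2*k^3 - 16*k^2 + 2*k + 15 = (k - 1)*(k^3 - k^2 - 17*k - 15) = (k - 5)*(k - 1)*(k^2 + 4*k + 3) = (k - 5)*(k - 1)*(k + 3)*(k + 1)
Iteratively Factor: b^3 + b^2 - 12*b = (b + 4)*(b^2 - 3*b) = b*(b + 4)*(b - 3)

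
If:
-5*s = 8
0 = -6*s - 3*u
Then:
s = -8/5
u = 16/5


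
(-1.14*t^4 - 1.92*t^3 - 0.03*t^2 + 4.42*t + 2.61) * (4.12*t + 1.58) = -4.6968*t^5 - 9.7116*t^4 - 3.1572*t^3 + 18.163*t^2 + 17.7368*t + 4.1238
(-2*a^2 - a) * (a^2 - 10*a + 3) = -2*a^4 + 19*a^3 + 4*a^2 - 3*a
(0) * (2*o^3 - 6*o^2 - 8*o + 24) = 0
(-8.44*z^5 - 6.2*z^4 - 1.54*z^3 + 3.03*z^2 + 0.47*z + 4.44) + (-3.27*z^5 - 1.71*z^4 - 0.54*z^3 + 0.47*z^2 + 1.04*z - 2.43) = -11.71*z^5 - 7.91*z^4 - 2.08*z^3 + 3.5*z^2 + 1.51*z + 2.01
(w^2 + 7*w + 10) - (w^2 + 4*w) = 3*w + 10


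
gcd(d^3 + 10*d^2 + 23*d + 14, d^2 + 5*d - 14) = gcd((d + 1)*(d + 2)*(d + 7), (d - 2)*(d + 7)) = d + 7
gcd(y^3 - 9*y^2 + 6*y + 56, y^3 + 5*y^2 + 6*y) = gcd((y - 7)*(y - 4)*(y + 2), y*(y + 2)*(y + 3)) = y + 2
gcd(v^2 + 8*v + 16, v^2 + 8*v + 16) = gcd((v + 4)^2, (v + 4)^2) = v^2 + 8*v + 16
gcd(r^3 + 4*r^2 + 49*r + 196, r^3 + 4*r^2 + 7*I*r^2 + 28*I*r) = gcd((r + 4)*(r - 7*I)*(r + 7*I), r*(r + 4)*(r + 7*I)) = r^2 + r*(4 + 7*I) + 28*I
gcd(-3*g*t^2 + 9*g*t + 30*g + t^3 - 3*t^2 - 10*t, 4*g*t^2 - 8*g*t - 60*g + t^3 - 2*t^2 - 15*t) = t - 5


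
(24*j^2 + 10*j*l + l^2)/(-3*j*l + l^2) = (-24*j^2 - 10*j*l - l^2)/(l*(3*j - l))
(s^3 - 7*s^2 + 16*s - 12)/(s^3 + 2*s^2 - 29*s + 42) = (s - 2)/(s + 7)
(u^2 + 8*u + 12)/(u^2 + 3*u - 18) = (u + 2)/(u - 3)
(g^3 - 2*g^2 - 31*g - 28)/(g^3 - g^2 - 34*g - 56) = (g + 1)/(g + 2)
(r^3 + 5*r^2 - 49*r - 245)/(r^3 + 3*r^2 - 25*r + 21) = (r^2 - 2*r - 35)/(r^2 - 4*r + 3)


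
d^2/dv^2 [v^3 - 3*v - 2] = 6*v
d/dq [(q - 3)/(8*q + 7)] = 31/(8*q + 7)^2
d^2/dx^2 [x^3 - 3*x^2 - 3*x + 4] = 6*x - 6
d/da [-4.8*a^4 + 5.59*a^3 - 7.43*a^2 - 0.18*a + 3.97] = -19.2*a^3 + 16.77*a^2 - 14.86*a - 0.18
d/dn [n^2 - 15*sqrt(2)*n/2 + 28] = 2*n - 15*sqrt(2)/2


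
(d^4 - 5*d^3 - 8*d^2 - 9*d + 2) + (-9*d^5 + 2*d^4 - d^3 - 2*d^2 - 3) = -9*d^5 + 3*d^4 - 6*d^3 - 10*d^2 - 9*d - 1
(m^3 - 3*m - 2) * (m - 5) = m^4 - 5*m^3 - 3*m^2 + 13*m + 10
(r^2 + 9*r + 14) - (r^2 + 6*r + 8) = 3*r + 6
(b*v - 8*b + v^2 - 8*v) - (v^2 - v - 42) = b*v - 8*b - 7*v + 42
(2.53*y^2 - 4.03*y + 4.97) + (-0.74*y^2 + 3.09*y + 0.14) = 1.79*y^2 - 0.94*y + 5.11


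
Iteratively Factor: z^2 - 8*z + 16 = (z - 4)*(z - 4)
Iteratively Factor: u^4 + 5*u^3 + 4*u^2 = (u + 1)*(u^3 + 4*u^2) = (u + 1)*(u + 4)*(u^2) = u*(u + 1)*(u + 4)*(u)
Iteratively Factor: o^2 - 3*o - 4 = (o - 4)*(o + 1)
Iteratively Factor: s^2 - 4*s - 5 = (s + 1)*(s - 5)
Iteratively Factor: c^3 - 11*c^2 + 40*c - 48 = (c - 4)*(c^2 - 7*c + 12) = (c - 4)^2*(c - 3)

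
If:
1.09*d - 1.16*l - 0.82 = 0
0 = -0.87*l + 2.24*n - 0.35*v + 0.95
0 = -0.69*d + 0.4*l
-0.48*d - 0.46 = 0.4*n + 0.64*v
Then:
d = -0.90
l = -1.55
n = -0.94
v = 0.55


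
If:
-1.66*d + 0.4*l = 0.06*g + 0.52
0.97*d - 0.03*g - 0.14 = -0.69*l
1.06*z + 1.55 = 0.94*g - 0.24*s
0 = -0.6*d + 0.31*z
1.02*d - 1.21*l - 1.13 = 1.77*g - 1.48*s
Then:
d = -0.24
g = 2.15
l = 0.63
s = 4.02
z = -0.46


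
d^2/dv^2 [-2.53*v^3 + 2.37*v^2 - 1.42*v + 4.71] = 4.74 - 15.18*v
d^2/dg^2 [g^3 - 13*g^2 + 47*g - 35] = 6*g - 26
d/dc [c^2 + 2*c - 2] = 2*c + 2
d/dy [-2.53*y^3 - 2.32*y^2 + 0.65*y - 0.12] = -7.59*y^2 - 4.64*y + 0.65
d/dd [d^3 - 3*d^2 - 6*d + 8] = 3*d^2 - 6*d - 6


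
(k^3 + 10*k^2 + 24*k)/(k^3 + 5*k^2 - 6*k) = (k + 4)/(k - 1)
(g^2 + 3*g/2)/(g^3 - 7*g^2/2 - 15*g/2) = 1/(g - 5)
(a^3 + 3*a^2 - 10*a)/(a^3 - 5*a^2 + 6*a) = (a + 5)/(a - 3)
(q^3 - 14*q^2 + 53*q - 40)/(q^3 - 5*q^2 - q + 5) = (q - 8)/(q + 1)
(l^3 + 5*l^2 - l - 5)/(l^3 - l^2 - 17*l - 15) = (l^2 + 4*l - 5)/(l^2 - 2*l - 15)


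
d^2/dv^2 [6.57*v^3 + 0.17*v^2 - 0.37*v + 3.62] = 39.42*v + 0.34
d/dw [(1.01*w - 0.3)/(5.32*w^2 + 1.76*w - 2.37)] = (-5.3732*w^2 + 3.192*w - 1.8657)/(28.3024*w^4 + 18.7264*w^3 - 22.1192*w^2 - 8.3424*w + 5.6169)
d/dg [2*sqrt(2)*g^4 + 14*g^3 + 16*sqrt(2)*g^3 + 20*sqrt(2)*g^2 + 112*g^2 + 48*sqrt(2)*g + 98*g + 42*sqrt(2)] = 8*sqrt(2)*g^3 + 42*g^2 + 48*sqrt(2)*g^2 + 40*sqrt(2)*g + 224*g + 48*sqrt(2) + 98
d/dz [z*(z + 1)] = 2*z + 1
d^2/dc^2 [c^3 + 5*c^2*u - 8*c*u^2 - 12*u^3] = 6*c + 10*u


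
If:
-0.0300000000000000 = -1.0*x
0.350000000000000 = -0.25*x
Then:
No Solution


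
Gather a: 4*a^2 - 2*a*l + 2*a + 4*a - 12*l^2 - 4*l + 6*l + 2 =4*a^2 + a*(6 - 2*l) - 12*l^2 + 2*l + 2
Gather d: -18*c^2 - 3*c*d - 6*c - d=-18*c^2 - 6*c + d*(-3*c - 1)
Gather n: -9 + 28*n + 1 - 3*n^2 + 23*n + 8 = -3*n^2 + 51*n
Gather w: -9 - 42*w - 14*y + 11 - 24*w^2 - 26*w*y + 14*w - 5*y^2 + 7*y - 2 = -24*w^2 + w*(-26*y - 28) - 5*y^2 - 7*y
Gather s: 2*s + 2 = 2*s + 2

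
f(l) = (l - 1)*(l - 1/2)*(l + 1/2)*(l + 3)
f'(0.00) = -0.50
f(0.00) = 0.75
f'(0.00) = -0.50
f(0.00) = 0.75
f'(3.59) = 238.57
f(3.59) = 215.71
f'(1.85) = 33.34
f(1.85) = 13.08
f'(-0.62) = 4.88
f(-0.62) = -0.52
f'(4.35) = 414.01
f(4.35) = 459.76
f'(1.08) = 4.52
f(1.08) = 0.30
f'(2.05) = 45.85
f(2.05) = 20.96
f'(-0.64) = 5.07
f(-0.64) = -0.62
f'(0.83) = 0.53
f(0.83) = -0.29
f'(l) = (l - 1)*(l - 1/2)*(l + 1/2) + (l - 1)*(l - 1/2)*(l + 3) + (l - 1)*(l + 1/2)*(l + 3) + (l - 1/2)*(l + 1/2)*(l + 3)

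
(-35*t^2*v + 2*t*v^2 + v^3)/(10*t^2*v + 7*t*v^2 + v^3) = (-35*t^2 + 2*t*v + v^2)/(10*t^2 + 7*t*v + v^2)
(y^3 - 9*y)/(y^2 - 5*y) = (y^2 - 9)/(y - 5)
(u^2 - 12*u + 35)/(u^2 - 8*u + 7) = (u - 5)/(u - 1)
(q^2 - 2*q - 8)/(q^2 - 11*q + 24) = (q^2 - 2*q - 8)/(q^2 - 11*q + 24)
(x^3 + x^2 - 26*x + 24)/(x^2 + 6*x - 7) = (x^2 + 2*x - 24)/(x + 7)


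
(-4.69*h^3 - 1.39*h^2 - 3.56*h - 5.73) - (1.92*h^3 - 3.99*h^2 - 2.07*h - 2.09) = -6.61*h^3 + 2.6*h^2 - 1.49*h - 3.64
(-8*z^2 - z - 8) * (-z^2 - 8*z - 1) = 8*z^4 + 65*z^3 + 24*z^2 + 65*z + 8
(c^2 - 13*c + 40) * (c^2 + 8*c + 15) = c^4 - 5*c^3 - 49*c^2 + 125*c + 600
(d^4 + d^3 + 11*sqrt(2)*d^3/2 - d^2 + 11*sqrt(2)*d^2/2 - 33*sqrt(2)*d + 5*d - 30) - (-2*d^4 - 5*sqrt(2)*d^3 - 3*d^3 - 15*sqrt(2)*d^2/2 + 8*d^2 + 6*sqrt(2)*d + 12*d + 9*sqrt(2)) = 3*d^4 + 4*d^3 + 21*sqrt(2)*d^3/2 - 9*d^2 + 13*sqrt(2)*d^2 - 39*sqrt(2)*d - 7*d - 30 - 9*sqrt(2)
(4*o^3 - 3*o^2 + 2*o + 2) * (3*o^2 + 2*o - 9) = 12*o^5 - o^4 - 36*o^3 + 37*o^2 - 14*o - 18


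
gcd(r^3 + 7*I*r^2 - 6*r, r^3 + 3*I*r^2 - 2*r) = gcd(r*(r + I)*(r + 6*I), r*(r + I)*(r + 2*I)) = r^2 + I*r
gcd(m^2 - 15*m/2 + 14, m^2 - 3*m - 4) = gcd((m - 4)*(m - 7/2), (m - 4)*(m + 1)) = m - 4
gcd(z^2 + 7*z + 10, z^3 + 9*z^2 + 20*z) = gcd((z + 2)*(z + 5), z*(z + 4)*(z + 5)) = z + 5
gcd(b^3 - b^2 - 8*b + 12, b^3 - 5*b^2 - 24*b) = b + 3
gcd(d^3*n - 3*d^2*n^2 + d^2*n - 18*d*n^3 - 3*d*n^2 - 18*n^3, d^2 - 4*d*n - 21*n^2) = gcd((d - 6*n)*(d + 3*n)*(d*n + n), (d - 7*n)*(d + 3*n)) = d + 3*n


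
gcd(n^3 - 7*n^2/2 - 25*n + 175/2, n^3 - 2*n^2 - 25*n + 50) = n^2 - 25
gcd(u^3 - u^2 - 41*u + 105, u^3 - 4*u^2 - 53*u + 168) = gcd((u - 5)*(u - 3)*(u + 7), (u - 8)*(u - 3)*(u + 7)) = u^2 + 4*u - 21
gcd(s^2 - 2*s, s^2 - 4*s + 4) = s - 2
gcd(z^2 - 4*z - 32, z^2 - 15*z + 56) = z - 8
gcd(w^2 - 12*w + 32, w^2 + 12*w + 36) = 1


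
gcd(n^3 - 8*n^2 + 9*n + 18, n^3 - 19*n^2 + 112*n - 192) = n - 3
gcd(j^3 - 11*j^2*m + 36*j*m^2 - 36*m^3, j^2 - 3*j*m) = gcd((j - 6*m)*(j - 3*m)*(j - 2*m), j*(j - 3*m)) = j - 3*m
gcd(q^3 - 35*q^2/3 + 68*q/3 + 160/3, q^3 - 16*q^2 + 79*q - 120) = q^2 - 13*q + 40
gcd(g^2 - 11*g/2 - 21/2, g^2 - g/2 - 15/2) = 1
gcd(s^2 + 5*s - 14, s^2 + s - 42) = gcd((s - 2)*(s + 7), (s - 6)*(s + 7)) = s + 7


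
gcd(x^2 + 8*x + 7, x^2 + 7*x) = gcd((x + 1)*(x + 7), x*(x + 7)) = x + 7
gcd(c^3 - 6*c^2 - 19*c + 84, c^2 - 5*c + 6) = c - 3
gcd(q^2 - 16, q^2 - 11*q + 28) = q - 4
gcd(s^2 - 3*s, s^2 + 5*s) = s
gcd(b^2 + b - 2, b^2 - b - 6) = b + 2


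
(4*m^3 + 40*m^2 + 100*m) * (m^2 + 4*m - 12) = 4*m^5 + 56*m^4 + 212*m^3 - 80*m^2 - 1200*m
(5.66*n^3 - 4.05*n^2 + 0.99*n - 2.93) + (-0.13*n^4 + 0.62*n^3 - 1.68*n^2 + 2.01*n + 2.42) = -0.13*n^4 + 6.28*n^3 - 5.73*n^2 + 3.0*n - 0.51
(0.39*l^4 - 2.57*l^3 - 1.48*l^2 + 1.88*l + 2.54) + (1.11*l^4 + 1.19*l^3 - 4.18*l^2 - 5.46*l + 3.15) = 1.5*l^4 - 1.38*l^3 - 5.66*l^2 - 3.58*l + 5.69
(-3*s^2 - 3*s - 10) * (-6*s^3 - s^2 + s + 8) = 18*s^5 + 21*s^4 + 60*s^3 - 17*s^2 - 34*s - 80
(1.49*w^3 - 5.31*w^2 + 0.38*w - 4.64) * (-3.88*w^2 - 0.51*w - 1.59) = -5.7812*w^5 + 19.8429*w^4 - 1.1354*w^3 + 26.2523*w^2 + 1.7622*w + 7.3776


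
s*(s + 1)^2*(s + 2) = s^4 + 4*s^3 + 5*s^2 + 2*s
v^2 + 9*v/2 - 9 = (v - 3/2)*(v + 6)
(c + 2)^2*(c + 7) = c^3 + 11*c^2 + 32*c + 28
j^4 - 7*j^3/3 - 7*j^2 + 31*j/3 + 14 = (j - 3)*(j - 7/3)*(j + 1)*(j + 2)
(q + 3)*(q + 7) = q^2 + 10*q + 21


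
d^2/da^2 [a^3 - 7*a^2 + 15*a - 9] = 6*a - 14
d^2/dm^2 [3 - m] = 0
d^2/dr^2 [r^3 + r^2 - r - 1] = 6*r + 2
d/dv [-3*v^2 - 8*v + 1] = -6*v - 8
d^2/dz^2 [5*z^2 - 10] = 10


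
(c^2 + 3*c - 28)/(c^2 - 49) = (c - 4)/(c - 7)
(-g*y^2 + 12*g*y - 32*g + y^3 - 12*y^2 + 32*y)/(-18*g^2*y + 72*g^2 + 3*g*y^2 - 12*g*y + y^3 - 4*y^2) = (-g*y + 8*g + y^2 - 8*y)/(-18*g^2 + 3*g*y + y^2)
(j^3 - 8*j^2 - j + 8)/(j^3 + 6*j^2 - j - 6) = (j - 8)/(j + 6)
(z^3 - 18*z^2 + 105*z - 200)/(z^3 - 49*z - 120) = (z^2 - 10*z + 25)/(z^2 + 8*z + 15)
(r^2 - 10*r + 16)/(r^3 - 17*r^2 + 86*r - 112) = 1/(r - 7)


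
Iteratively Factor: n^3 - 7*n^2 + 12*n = (n - 4)*(n^2 - 3*n) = (n - 4)*(n - 3)*(n)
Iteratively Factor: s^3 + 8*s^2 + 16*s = (s + 4)*(s^2 + 4*s) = s*(s + 4)*(s + 4)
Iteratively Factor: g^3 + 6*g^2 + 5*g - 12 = (g - 1)*(g^2 + 7*g + 12) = (g - 1)*(g + 4)*(g + 3)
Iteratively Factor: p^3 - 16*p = (p - 4)*(p^2 + 4*p) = (p - 4)*(p + 4)*(p)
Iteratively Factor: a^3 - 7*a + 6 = (a - 1)*(a^2 + a - 6) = (a - 1)*(a + 3)*(a - 2)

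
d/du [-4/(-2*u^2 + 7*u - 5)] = 4*(7 - 4*u)/(2*u^2 - 7*u + 5)^2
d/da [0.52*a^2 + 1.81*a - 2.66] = 1.04*a + 1.81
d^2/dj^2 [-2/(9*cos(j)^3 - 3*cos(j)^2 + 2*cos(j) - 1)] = 2*((-35*cos(j) + 24*cos(2*j) - 81*cos(3*j))*(9*cos(j)^3 - 3*cos(j)^2 + 2*cos(j) - 1)/4 - 2*(27*cos(j)^2 - 6*cos(j) + 2)^2*sin(j)^2)/(9*cos(j)^3 - 3*cos(j)^2 + 2*cos(j) - 1)^3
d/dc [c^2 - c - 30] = 2*c - 1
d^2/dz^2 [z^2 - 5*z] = 2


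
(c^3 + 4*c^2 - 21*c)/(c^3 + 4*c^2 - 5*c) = (c^2 + 4*c - 21)/(c^2 + 4*c - 5)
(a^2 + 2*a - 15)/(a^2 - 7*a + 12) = (a + 5)/(a - 4)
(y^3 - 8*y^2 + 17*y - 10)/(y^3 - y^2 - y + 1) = (y^2 - 7*y + 10)/(y^2 - 1)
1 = 1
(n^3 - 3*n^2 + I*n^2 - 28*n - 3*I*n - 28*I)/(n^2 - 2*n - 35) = (n^2 + n*(4 + I) + 4*I)/(n + 5)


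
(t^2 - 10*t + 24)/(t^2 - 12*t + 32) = (t - 6)/(t - 8)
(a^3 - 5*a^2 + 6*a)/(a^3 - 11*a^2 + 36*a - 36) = a/(a - 6)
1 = 1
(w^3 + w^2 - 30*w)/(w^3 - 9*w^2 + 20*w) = (w + 6)/(w - 4)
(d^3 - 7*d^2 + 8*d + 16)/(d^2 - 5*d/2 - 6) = 2*(d^2 - 3*d - 4)/(2*d + 3)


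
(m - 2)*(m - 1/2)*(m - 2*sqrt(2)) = m^3 - 2*sqrt(2)*m^2 - 5*m^2/2 + m + 5*sqrt(2)*m - 2*sqrt(2)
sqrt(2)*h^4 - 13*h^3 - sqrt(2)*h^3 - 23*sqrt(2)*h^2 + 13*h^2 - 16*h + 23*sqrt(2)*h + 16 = (h - 1)*(h - 8*sqrt(2))*(h + sqrt(2))*(sqrt(2)*h + 1)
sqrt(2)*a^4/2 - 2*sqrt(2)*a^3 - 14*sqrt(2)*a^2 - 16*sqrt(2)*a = a*(a - 8)*(a + 2)*(sqrt(2)*a/2 + sqrt(2))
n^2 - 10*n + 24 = (n - 6)*(n - 4)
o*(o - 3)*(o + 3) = o^3 - 9*o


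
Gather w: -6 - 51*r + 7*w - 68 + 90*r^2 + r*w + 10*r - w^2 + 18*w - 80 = 90*r^2 - 41*r - w^2 + w*(r + 25) - 154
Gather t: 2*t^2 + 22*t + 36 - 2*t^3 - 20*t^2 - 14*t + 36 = -2*t^3 - 18*t^2 + 8*t + 72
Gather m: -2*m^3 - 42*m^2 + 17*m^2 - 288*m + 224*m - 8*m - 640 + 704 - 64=-2*m^3 - 25*m^2 - 72*m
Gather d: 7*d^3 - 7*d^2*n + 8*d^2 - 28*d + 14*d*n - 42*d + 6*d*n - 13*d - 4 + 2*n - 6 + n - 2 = 7*d^3 + d^2*(8 - 7*n) + d*(20*n - 83) + 3*n - 12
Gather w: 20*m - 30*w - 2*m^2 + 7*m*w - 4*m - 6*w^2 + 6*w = -2*m^2 + 16*m - 6*w^2 + w*(7*m - 24)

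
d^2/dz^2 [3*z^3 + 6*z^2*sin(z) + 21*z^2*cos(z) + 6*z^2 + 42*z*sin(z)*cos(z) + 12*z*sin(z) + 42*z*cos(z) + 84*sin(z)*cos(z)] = -6*z^2*sin(z) - 21*z^2*cos(z) - 96*z*sin(z) - 84*z*sin(2*z) - 18*z*cos(z) + 18*z - 72*sin(z) - 168*sin(2*z) + 66*cos(z) + 84*cos(2*z) + 12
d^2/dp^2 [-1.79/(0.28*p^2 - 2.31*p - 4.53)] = (-0.280672*p^2 + 2.315544*p + 1.79*(0.56*p - 2.31)*(1.12*p - 4.62) + 4.540872)/(-0.28*p^2 + 2.31*p + 4.53)^3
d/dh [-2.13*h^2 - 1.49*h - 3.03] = -4.26*h - 1.49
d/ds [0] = 0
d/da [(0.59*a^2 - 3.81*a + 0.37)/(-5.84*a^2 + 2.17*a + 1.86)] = (-20.9701*a^2 + 6.5164*a - 7.8895)/(34.1056*a^4 - 25.3456*a^3 - 17.0159*a^2 + 8.0724*a + 3.4596)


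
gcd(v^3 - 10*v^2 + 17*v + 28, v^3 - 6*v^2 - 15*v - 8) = v + 1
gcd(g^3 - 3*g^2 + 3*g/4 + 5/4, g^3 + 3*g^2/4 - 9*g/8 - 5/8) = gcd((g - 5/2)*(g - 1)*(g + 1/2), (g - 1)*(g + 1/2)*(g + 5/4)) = g^2 - g/2 - 1/2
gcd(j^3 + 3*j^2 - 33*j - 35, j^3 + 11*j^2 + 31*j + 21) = j^2 + 8*j + 7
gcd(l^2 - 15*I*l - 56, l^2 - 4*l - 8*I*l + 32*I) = l - 8*I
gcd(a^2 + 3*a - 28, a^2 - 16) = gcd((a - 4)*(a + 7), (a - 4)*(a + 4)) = a - 4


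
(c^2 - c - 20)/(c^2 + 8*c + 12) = (c^2 - c - 20)/(c^2 + 8*c + 12)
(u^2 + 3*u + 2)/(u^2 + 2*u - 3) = (u^2 + 3*u + 2)/(u^2 + 2*u - 3)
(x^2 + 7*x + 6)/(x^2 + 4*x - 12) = (x + 1)/(x - 2)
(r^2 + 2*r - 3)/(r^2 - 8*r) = (r^2 + 2*r - 3)/(r*(r - 8))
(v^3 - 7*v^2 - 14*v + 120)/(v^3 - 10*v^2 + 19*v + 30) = (v + 4)/(v + 1)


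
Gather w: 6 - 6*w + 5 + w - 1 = 10 - 5*w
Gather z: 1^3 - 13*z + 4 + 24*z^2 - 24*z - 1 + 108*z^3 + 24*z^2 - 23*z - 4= 108*z^3 + 48*z^2 - 60*z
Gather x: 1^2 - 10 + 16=7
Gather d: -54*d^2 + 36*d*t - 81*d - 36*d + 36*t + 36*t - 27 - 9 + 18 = -54*d^2 + d*(36*t - 117) + 72*t - 18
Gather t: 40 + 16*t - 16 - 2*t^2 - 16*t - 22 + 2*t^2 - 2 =0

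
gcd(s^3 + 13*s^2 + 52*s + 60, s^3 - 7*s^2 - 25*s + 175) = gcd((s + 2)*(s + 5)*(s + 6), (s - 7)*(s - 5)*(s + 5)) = s + 5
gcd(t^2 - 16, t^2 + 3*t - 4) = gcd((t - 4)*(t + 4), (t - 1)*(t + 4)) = t + 4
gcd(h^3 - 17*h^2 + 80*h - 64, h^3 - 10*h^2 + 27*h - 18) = h - 1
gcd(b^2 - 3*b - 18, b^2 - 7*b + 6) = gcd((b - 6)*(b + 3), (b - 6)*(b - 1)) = b - 6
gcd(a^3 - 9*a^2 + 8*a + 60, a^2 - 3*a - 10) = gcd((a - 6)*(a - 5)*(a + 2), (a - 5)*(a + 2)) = a^2 - 3*a - 10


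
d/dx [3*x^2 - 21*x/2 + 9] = 6*x - 21/2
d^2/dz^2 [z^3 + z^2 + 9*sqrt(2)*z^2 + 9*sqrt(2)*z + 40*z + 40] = 6*z + 2 + 18*sqrt(2)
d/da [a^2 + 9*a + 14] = 2*a + 9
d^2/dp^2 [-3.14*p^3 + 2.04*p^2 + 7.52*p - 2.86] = 4.08 - 18.84*p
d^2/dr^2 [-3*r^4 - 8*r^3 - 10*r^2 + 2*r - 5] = -36*r^2 - 48*r - 20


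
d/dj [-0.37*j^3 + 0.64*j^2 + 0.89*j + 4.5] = -1.11*j^2 + 1.28*j + 0.89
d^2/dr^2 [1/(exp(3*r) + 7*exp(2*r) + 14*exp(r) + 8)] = (2*(3*exp(2*r) + 14*exp(r) + 14)^2*exp(r) - (9*exp(2*r) + 28*exp(r) + 14)*(exp(3*r) + 7*exp(2*r) + 14*exp(r) + 8))*exp(r)/(exp(3*r) + 7*exp(2*r) + 14*exp(r) + 8)^3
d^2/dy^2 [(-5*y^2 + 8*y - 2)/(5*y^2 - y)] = 2*(175*y^3 - 150*y^2 + 30*y - 2)/(y^3*(125*y^3 - 75*y^2 + 15*y - 1))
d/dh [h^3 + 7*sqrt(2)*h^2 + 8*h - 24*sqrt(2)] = 3*h^2 + 14*sqrt(2)*h + 8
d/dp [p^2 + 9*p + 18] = 2*p + 9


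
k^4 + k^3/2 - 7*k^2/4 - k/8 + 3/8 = (k - 1)*(k - 1/2)*(k + 1/2)*(k + 3/2)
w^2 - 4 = (w - 2)*(w + 2)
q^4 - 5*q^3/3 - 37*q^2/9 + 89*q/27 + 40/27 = (q - 8/3)*(q - 1)*(q + 1/3)*(q + 5/3)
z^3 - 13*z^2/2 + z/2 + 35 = (z - 5)*(z - 7/2)*(z + 2)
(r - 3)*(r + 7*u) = r^2 + 7*r*u - 3*r - 21*u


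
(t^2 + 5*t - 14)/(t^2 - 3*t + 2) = (t + 7)/(t - 1)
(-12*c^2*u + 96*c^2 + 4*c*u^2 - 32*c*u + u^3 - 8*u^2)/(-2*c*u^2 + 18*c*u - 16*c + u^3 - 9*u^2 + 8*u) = (6*c + u)/(u - 1)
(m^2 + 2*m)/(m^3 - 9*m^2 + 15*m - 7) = m*(m + 2)/(m^3 - 9*m^2 + 15*m - 7)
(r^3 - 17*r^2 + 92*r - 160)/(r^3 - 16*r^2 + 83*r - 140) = (r - 8)/(r - 7)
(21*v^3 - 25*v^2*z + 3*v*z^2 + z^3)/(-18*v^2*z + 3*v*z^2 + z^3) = (-7*v^2 + 6*v*z + z^2)/(z*(6*v + z))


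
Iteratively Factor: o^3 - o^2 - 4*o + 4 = (o - 1)*(o^2 - 4) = (o - 2)*(o - 1)*(o + 2)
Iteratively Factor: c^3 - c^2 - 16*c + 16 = (c - 4)*(c^2 + 3*c - 4) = (c - 4)*(c - 1)*(c + 4)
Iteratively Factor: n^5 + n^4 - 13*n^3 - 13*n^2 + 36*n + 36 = (n + 1)*(n^4 - 13*n^2 + 36) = (n + 1)*(n + 3)*(n^3 - 3*n^2 - 4*n + 12) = (n - 2)*(n + 1)*(n + 3)*(n^2 - n - 6) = (n - 3)*(n - 2)*(n + 1)*(n + 3)*(n + 2)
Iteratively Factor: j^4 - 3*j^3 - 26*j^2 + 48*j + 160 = (j - 5)*(j^3 + 2*j^2 - 16*j - 32) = (j - 5)*(j - 4)*(j^2 + 6*j + 8) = (j - 5)*(j - 4)*(j + 4)*(j + 2)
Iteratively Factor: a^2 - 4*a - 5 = (a - 5)*(a + 1)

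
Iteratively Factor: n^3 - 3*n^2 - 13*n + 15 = (n + 3)*(n^2 - 6*n + 5) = (n - 1)*(n + 3)*(n - 5)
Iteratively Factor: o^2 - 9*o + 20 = (o - 5)*(o - 4)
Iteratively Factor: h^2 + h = (h)*(h + 1)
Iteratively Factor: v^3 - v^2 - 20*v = (v)*(v^2 - v - 20) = v*(v + 4)*(v - 5)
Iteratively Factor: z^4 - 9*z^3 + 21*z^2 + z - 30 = (z - 3)*(z^3 - 6*z^2 + 3*z + 10) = (z - 5)*(z - 3)*(z^2 - z - 2) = (z - 5)*(z - 3)*(z + 1)*(z - 2)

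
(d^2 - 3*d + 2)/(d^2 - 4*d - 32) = (-d^2 + 3*d - 2)/(-d^2 + 4*d + 32)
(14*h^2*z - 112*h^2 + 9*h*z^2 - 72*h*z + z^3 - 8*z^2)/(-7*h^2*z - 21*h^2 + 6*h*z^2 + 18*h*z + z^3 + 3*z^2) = (2*h*z - 16*h + z^2 - 8*z)/(-h*z - 3*h + z^2 + 3*z)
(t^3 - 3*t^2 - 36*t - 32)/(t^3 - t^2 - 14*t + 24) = (t^2 - 7*t - 8)/(t^2 - 5*t + 6)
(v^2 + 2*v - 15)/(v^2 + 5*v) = (v - 3)/v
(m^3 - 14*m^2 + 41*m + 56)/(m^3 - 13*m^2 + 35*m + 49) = (m - 8)/(m - 7)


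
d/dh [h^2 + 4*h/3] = 2*h + 4/3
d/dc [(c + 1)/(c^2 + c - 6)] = (c^2 + c - (c + 1)*(2*c + 1) - 6)/(c^2 + c - 6)^2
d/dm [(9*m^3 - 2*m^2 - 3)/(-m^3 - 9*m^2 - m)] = (-83*m^4 - 18*m^3 - 7*m^2 - 54*m - 3)/(m^2*(m^4 + 18*m^3 + 83*m^2 + 18*m + 1))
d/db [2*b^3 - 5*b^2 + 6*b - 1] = 6*b^2 - 10*b + 6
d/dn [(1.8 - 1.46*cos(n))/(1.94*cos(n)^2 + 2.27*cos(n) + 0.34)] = (-2.8324*cos(n)^2 + 6.984*cos(n) + 4.5824)*sin(n)/(3.7636*cos(n)^4 + 8.8076*cos(n)^3 + 6.4721*cos(n)^2 + 1.5436*cos(n) + 0.1156)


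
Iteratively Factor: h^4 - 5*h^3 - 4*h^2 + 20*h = (h - 2)*(h^3 - 3*h^2 - 10*h) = h*(h - 2)*(h^2 - 3*h - 10) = h*(h - 5)*(h - 2)*(h + 2)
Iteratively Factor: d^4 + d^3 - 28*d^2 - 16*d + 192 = (d - 4)*(d^3 + 5*d^2 - 8*d - 48) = (d - 4)*(d + 4)*(d^2 + d - 12) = (d - 4)*(d - 3)*(d + 4)*(d + 4)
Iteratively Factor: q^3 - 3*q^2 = (q)*(q^2 - 3*q) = q*(q - 3)*(q)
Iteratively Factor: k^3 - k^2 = (k - 1)*(k^2) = k*(k - 1)*(k)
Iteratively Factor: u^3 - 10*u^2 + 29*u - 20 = (u - 5)*(u^2 - 5*u + 4) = (u - 5)*(u - 1)*(u - 4)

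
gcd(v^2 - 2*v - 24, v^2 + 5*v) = 1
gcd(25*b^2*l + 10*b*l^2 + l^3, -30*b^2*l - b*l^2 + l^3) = 5*b*l + l^2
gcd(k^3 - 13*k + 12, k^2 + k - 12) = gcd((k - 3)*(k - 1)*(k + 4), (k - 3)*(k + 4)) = k^2 + k - 12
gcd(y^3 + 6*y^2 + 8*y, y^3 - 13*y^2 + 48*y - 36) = 1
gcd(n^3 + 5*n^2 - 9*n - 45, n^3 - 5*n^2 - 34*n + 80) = n + 5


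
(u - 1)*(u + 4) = u^2 + 3*u - 4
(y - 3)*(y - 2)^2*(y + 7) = y^4 - 33*y^2 + 100*y - 84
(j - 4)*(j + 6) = j^2 + 2*j - 24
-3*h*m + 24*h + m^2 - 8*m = (-3*h + m)*(m - 8)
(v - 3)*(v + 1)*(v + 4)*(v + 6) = v^4 + 8*v^3 + v^2 - 78*v - 72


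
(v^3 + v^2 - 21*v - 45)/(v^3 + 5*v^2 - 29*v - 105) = (v + 3)/(v + 7)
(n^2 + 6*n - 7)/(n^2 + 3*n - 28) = (n - 1)/(n - 4)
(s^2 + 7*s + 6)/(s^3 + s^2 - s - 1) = (s + 6)/(s^2 - 1)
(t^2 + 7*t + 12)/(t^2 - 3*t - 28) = (t + 3)/(t - 7)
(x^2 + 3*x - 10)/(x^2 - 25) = (x - 2)/(x - 5)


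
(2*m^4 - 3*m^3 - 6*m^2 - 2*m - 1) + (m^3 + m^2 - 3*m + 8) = 2*m^4 - 2*m^3 - 5*m^2 - 5*m + 7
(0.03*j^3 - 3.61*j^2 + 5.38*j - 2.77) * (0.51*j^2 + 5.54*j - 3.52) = 0.0153*j^5 - 1.6749*j^4 - 17.3612*j^3 + 41.0997*j^2 - 34.2834*j + 9.7504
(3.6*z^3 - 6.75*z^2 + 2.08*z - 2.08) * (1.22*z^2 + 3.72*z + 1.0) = 4.392*z^5 + 5.157*z^4 - 18.9724*z^3 - 1.55*z^2 - 5.6576*z - 2.08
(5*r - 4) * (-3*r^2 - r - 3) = -15*r^3 + 7*r^2 - 11*r + 12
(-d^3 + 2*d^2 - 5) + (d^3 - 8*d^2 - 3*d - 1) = -6*d^2 - 3*d - 6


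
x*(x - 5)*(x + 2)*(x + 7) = x^4 + 4*x^3 - 31*x^2 - 70*x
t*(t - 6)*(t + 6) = t^3 - 36*t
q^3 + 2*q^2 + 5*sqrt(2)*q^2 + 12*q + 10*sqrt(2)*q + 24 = (q + 2)*(q + 2*sqrt(2))*(q + 3*sqrt(2))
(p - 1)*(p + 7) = p^2 + 6*p - 7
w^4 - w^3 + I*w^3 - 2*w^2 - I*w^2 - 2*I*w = w*(w - 2)*(w + 1)*(w + I)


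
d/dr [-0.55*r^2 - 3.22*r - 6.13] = -1.1*r - 3.22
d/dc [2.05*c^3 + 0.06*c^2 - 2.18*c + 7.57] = 6.15*c^2 + 0.12*c - 2.18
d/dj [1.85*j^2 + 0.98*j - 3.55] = 3.7*j + 0.98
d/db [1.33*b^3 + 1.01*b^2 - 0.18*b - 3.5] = 3.99*b^2 + 2.02*b - 0.18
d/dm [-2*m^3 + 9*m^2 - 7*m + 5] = -6*m^2 + 18*m - 7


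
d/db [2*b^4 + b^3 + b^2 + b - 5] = 8*b^3 + 3*b^2 + 2*b + 1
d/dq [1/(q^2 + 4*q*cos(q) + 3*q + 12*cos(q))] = (4*q*sin(q) - 2*q + 12*sin(q) - 4*cos(q) - 3)/((q + 3)^2*(q + 4*cos(q))^2)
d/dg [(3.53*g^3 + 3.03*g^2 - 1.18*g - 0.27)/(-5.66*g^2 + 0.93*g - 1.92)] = (-19.9798*g^4 + 6.5658*g^3 - 24.1937*g^2 - 14.6916*g + 2.5167)/(32.0356*g^4 - 10.5276*g^3 + 22.5993*g^2 - 3.5712*g + 3.6864)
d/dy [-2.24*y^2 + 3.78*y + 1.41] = 3.78 - 4.48*y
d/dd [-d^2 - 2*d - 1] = -2*d - 2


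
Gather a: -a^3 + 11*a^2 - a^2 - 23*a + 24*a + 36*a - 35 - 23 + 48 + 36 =-a^3 + 10*a^2 + 37*a + 26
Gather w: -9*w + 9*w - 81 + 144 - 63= 0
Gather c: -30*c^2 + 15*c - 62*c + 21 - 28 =-30*c^2 - 47*c - 7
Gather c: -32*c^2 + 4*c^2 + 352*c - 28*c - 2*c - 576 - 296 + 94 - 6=-28*c^2 + 322*c - 784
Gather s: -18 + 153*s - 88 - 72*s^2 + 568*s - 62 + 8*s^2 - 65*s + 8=-64*s^2 + 656*s - 160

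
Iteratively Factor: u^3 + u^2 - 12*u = (u + 4)*(u^2 - 3*u) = u*(u + 4)*(u - 3)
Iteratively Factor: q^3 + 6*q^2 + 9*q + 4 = (q + 4)*(q^2 + 2*q + 1) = (q + 1)*(q + 4)*(q + 1)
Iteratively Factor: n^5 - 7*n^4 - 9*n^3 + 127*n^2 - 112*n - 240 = (n + 4)*(n^4 - 11*n^3 + 35*n^2 - 13*n - 60) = (n - 5)*(n + 4)*(n^3 - 6*n^2 + 5*n + 12) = (n - 5)*(n - 4)*(n + 4)*(n^2 - 2*n - 3) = (n - 5)*(n - 4)*(n - 3)*(n + 4)*(n + 1)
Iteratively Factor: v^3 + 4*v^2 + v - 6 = (v - 1)*(v^2 + 5*v + 6) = (v - 1)*(v + 2)*(v + 3)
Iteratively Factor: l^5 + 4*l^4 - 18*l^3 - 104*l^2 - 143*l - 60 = (l - 5)*(l^4 + 9*l^3 + 27*l^2 + 31*l + 12) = (l - 5)*(l + 1)*(l^3 + 8*l^2 + 19*l + 12) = (l - 5)*(l + 1)*(l + 3)*(l^2 + 5*l + 4) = (l - 5)*(l + 1)*(l + 3)*(l + 4)*(l + 1)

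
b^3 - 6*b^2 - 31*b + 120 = (b - 8)*(b - 3)*(b + 5)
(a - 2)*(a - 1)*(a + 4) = a^3 + a^2 - 10*a + 8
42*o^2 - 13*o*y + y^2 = (-7*o + y)*(-6*o + y)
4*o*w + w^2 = w*(4*o + w)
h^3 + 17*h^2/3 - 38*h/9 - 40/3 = (h - 5/3)*(h + 4/3)*(h + 6)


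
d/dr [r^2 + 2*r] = 2*r + 2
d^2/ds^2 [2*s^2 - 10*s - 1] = 4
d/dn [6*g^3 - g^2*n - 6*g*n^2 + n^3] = -g^2 - 12*g*n + 3*n^2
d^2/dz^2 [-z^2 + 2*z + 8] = -2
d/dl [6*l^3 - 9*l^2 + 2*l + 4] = 18*l^2 - 18*l + 2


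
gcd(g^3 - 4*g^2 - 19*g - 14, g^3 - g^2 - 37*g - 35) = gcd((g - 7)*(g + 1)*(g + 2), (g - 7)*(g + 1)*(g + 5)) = g^2 - 6*g - 7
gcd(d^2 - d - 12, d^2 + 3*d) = d + 3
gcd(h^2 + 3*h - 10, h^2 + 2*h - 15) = h + 5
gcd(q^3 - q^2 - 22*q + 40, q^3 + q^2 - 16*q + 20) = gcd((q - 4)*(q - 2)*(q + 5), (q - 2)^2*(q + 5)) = q^2 + 3*q - 10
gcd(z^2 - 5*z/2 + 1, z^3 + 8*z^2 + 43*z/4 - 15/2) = z - 1/2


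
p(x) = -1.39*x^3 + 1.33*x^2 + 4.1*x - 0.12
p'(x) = -4.17*x^2 + 2.66*x + 4.1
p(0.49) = 2.04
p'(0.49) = 4.40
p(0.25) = 0.97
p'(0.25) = 4.50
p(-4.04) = 96.68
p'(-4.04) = -74.71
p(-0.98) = -1.55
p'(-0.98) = -2.51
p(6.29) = -267.62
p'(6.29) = -144.15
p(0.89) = 3.60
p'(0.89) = 3.16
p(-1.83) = 5.35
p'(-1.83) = -14.73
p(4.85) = -107.53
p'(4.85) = -81.09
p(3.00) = -13.38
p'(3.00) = -25.45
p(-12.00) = 2544.12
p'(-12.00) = -628.30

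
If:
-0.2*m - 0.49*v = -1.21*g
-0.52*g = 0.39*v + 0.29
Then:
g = -0.75*v - 0.557692307692308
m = -6.9875*v - 3.37403846153846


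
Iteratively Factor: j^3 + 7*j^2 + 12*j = (j + 4)*(j^2 + 3*j) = (j + 3)*(j + 4)*(j)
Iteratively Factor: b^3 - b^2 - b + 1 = (b + 1)*(b^2 - 2*b + 1) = (b - 1)*(b + 1)*(b - 1)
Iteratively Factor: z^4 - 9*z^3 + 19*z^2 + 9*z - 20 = (z - 5)*(z^3 - 4*z^2 - z + 4) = (z - 5)*(z + 1)*(z^2 - 5*z + 4) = (z - 5)*(z - 4)*(z + 1)*(z - 1)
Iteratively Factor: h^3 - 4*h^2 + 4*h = (h - 2)*(h^2 - 2*h) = (h - 2)^2*(h)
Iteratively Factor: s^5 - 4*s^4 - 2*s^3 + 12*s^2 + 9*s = (s - 3)*(s^4 - s^3 - 5*s^2 - 3*s) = (s - 3)*(s + 1)*(s^3 - 2*s^2 - 3*s) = s*(s - 3)*(s + 1)*(s^2 - 2*s - 3) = s*(s - 3)^2*(s + 1)*(s + 1)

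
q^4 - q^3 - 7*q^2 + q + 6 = (q - 3)*(q - 1)*(q + 1)*(q + 2)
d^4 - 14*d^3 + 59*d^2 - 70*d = d*(d - 7)*(d - 5)*(d - 2)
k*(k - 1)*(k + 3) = k^3 + 2*k^2 - 3*k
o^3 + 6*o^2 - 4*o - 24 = (o - 2)*(o + 2)*(o + 6)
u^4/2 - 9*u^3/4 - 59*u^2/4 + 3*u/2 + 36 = (u/2 + 1)*(u - 8)*(u - 3/2)*(u + 3)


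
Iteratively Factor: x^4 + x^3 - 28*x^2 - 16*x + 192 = (x - 3)*(x^3 + 4*x^2 - 16*x - 64) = (x - 4)*(x - 3)*(x^2 + 8*x + 16) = (x - 4)*(x - 3)*(x + 4)*(x + 4)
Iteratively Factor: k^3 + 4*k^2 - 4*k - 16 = (k + 2)*(k^2 + 2*k - 8) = (k + 2)*(k + 4)*(k - 2)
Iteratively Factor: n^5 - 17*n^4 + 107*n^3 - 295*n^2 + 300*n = (n - 5)*(n^4 - 12*n^3 + 47*n^2 - 60*n) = (n - 5)*(n - 3)*(n^3 - 9*n^2 + 20*n) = (n - 5)*(n - 4)*(n - 3)*(n^2 - 5*n) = n*(n - 5)*(n - 4)*(n - 3)*(n - 5)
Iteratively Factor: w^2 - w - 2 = (w - 2)*(w + 1)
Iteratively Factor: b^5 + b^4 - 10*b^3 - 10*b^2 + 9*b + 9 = (b + 1)*(b^4 - 10*b^2 + 9) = (b + 1)*(b + 3)*(b^3 - 3*b^2 - b + 3) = (b + 1)^2*(b + 3)*(b^2 - 4*b + 3) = (b - 3)*(b + 1)^2*(b + 3)*(b - 1)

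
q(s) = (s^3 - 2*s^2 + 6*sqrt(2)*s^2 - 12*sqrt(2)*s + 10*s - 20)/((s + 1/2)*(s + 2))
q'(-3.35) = 6.58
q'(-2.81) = 14.95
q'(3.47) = 1.90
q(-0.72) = 42.59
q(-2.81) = 15.29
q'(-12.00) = 1.15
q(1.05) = -4.02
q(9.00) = 11.21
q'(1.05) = 6.02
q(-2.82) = 15.14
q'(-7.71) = 1.44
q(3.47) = 3.49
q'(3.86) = 1.76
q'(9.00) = 1.18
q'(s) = (3*s^2 - 4*s + 12*sqrt(2)*s - 12*sqrt(2) + 10)/((s + 1/2)*(s + 2)) - (s^3 - 2*s^2 + 6*sqrt(2)*s^2 - 12*sqrt(2)*s + 10*s - 20)/((s + 1/2)*(s + 2)^2) - (s^3 - 2*s^2 + 6*sqrt(2)*s^2 - 12*sqrt(2)*s + 10*s - 20)/((s + 1/2)^2*(s + 2)) = 4*(s^4 + 5*s^3 - 12*s^2 + 27*sqrt(2)*s^2 + 12*sqrt(2)*s + 36*s - 12*sqrt(2) + 60)/(4*s^4 + 20*s^3 + 33*s^2 + 20*s + 4)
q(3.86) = 4.20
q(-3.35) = 10.02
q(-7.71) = -0.95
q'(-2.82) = 14.64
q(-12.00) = -6.35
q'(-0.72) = 212.70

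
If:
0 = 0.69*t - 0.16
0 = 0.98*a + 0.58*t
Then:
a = -0.14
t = 0.23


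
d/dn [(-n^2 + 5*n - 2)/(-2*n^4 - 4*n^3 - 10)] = (-n^2*(2*n + 3)*(n^2 - 5*n + 2) + (2*n - 5)*(n^4 + 2*n^3 + 5)/2)/(n^4 + 2*n^3 + 5)^2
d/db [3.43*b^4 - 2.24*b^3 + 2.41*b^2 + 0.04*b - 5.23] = 13.72*b^3 - 6.72*b^2 + 4.82*b + 0.04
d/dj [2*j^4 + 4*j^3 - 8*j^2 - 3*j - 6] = 8*j^3 + 12*j^2 - 16*j - 3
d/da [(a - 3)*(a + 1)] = 2*a - 2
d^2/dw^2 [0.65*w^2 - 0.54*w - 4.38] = 1.30000000000000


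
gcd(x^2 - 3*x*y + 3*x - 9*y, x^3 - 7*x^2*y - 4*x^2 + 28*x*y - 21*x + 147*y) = x + 3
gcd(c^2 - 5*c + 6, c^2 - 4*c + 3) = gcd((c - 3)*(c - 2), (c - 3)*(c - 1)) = c - 3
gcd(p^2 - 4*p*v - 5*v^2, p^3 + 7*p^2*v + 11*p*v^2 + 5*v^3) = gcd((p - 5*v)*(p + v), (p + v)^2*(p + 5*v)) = p + v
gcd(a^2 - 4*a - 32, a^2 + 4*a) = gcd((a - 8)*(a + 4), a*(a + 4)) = a + 4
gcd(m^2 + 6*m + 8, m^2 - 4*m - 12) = m + 2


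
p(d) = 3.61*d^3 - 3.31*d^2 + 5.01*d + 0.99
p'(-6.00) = 434.61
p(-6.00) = -927.99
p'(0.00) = 5.01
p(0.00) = 0.99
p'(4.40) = 185.55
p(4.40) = 266.47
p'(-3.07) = 127.41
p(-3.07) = -150.04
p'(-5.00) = 308.86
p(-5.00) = -558.06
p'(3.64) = 124.41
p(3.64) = 149.48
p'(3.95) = 147.84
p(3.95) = 191.62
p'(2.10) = 38.87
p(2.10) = 30.35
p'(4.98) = 240.63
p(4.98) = 389.71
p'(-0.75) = 16.07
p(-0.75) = -6.15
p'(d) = 10.83*d^2 - 6.62*d + 5.01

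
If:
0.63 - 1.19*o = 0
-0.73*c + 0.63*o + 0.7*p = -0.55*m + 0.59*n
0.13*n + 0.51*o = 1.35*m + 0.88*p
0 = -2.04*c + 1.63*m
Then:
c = 0.202201451289593 - 0.427233613293122*p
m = 0.253061939037282 - 0.534697282894459*p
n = 1.21660513917293*p + 0.551027828464082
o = 0.53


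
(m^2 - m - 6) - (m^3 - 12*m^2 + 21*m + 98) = -m^3 + 13*m^2 - 22*m - 104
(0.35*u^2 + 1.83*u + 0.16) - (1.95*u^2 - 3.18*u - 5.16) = -1.6*u^2 + 5.01*u + 5.32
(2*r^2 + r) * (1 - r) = -2*r^3 + r^2 + r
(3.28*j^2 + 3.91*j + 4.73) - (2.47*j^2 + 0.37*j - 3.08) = 0.81*j^2 + 3.54*j + 7.81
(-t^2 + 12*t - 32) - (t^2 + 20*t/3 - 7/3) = -2*t^2 + 16*t/3 - 89/3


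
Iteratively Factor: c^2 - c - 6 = (c + 2)*(c - 3)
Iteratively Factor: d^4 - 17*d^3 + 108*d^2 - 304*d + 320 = (d - 4)*(d^3 - 13*d^2 + 56*d - 80) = (d - 5)*(d - 4)*(d^2 - 8*d + 16) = (d - 5)*(d - 4)^2*(d - 4)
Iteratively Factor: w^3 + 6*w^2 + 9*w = (w + 3)*(w^2 + 3*w) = w*(w + 3)*(w + 3)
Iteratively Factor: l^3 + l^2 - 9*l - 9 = (l + 1)*(l^2 - 9) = (l - 3)*(l + 1)*(l + 3)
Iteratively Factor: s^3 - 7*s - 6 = (s + 1)*(s^2 - s - 6) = (s - 3)*(s + 1)*(s + 2)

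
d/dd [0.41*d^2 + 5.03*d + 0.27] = 0.82*d + 5.03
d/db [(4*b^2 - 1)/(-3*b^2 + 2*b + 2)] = 2*(4*b^2 + 5*b + 1)/(9*b^4 - 12*b^3 - 8*b^2 + 8*b + 4)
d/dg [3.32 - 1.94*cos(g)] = 1.94*sin(g)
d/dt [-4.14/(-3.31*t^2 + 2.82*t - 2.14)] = (11.6748 - 27.4068*t)/(3.31*t^2 - 2.82*t + 2.14)^2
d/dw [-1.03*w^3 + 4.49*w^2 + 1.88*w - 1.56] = -3.09*w^2 + 8.98*w + 1.88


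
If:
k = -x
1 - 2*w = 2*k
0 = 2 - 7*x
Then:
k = -2/7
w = 11/14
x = 2/7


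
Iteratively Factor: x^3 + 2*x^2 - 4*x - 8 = (x + 2)*(x^2 - 4) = (x - 2)*(x + 2)*(x + 2)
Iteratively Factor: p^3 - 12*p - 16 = (p + 2)*(p^2 - 2*p - 8) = (p - 4)*(p + 2)*(p + 2)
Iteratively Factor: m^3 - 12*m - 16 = (m + 2)*(m^2 - 2*m - 8) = (m + 2)^2*(m - 4)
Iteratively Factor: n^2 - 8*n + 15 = (n - 5)*(n - 3)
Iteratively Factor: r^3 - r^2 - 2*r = (r)*(r^2 - r - 2) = r*(r + 1)*(r - 2)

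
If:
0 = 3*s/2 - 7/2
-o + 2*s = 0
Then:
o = 14/3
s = 7/3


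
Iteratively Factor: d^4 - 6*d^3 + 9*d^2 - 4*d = (d - 1)*(d^3 - 5*d^2 + 4*d) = (d - 4)*(d - 1)*(d^2 - d) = d*(d - 4)*(d - 1)*(d - 1)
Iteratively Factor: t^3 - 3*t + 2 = (t - 1)*(t^2 + t - 2) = (t - 1)^2*(t + 2)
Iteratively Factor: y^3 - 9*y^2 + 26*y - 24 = (y - 2)*(y^2 - 7*y + 12) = (y - 4)*(y - 2)*(y - 3)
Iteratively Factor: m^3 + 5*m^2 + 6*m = (m + 2)*(m^2 + 3*m) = (m + 2)*(m + 3)*(m)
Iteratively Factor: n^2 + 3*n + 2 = (n + 2)*(n + 1)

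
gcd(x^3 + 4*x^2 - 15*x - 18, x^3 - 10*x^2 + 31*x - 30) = x - 3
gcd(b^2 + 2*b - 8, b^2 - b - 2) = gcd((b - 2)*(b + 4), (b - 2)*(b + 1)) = b - 2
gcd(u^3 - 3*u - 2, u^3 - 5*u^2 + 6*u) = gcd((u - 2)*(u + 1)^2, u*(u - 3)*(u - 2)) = u - 2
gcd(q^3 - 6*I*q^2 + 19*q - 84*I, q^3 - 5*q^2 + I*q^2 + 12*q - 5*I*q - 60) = q^2 + I*q + 12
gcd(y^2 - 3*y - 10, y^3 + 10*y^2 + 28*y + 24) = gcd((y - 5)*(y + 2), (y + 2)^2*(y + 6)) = y + 2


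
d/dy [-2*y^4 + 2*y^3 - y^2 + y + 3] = -8*y^3 + 6*y^2 - 2*y + 1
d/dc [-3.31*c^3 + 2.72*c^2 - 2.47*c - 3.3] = -9.93*c^2 + 5.44*c - 2.47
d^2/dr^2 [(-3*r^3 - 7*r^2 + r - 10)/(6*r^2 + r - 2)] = 6*(13*r^3 - 438*r^2 - 60*r - 52)/(216*r^6 + 108*r^5 - 198*r^4 - 71*r^3 + 66*r^2 + 12*r - 8)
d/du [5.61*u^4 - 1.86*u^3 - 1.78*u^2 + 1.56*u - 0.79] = 22.44*u^3 - 5.58*u^2 - 3.56*u + 1.56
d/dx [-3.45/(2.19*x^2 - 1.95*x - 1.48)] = (15.111*x - 6.7275)/(-2.19*x^2 + 1.95*x + 1.48)^2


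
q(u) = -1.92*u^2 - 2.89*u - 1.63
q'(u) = -3.84*u - 2.89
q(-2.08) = -3.93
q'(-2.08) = 5.10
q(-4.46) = -26.93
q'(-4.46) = 14.24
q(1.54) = -10.63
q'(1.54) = -8.80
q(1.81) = -13.15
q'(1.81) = -9.84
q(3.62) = -37.25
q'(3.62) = -16.79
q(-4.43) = -26.51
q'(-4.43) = 14.12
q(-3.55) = -15.57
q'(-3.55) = 10.74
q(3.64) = -37.59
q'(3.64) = -16.87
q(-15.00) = -390.28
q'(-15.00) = 54.71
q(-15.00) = -390.28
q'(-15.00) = 54.71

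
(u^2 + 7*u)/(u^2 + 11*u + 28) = u/(u + 4)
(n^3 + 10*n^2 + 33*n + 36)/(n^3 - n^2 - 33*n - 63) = (n + 4)/(n - 7)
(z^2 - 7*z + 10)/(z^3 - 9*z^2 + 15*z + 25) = (z - 2)/(z^2 - 4*z - 5)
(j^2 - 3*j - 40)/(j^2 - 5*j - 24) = (j + 5)/(j + 3)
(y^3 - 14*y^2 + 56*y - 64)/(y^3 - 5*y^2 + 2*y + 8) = (y - 8)/(y + 1)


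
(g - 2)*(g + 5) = g^2 + 3*g - 10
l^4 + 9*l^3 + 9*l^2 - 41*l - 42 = (l - 2)*(l + 1)*(l + 3)*(l + 7)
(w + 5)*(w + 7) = w^2 + 12*w + 35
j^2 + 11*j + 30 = (j + 5)*(j + 6)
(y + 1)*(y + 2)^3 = y^4 + 7*y^3 + 18*y^2 + 20*y + 8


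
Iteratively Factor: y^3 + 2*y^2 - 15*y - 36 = (y + 3)*(y^2 - y - 12) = (y + 3)^2*(y - 4)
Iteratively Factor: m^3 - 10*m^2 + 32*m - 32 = (m - 2)*(m^2 - 8*m + 16) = (m - 4)*(m - 2)*(m - 4)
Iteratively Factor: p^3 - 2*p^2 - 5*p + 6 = (p + 2)*(p^2 - 4*p + 3) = (p - 3)*(p + 2)*(p - 1)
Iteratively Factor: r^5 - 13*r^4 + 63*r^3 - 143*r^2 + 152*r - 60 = (r - 3)*(r^4 - 10*r^3 + 33*r^2 - 44*r + 20) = (r - 3)*(r - 2)*(r^3 - 8*r^2 + 17*r - 10) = (r - 3)*(r - 2)^2*(r^2 - 6*r + 5) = (r - 3)*(r - 2)^2*(r - 1)*(r - 5)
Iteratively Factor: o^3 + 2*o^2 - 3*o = (o + 3)*(o^2 - o) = (o - 1)*(o + 3)*(o)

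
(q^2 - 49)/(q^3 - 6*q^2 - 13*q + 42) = (q + 7)/(q^2 + q - 6)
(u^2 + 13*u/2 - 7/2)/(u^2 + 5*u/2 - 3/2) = (u + 7)/(u + 3)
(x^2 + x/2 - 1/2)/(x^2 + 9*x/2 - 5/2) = (x + 1)/(x + 5)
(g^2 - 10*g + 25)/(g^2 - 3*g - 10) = (g - 5)/(g + 2)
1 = 1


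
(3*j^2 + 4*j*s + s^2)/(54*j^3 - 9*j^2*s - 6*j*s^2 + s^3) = (j + s)/(18*j^2 - 9*j*s + s^2)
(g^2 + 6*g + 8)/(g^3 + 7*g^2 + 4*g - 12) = (g + 4)/(g^2 + 5*g - 6)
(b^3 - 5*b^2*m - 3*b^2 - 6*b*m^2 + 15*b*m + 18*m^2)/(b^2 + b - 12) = (b^2 - 5*b*m - 6*m^2)/(b + 4)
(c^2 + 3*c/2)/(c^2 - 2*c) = (c + 3/2)/(c - 2)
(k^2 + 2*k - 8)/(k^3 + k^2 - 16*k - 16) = (k - 2)/(k^2 - 3*k - 4)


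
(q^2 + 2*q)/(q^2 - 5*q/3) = 3*(q + 2)/(3*q - 5)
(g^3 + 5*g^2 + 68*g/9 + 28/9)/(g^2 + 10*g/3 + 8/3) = (9*g^2 + 27*g + 14)/(3*(3*g + 4))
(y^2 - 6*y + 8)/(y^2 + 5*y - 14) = (y - 4)/(y + 7)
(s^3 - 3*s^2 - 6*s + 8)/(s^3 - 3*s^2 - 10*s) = (s^2 - 5*s + 4)/(s*(s - 5))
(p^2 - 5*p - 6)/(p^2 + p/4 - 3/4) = 4*(p - 6)/(4*p - 3)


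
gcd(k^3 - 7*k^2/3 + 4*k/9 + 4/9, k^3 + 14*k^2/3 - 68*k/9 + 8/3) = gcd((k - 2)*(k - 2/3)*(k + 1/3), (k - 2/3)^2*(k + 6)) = k - 2/3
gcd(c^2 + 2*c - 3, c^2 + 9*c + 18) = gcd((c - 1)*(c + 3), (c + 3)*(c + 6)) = c + 3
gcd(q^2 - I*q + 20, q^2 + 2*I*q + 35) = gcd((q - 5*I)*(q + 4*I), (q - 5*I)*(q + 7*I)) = q - 5*I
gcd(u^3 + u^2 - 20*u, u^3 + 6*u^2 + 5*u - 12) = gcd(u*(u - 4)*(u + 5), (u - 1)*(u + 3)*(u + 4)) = 1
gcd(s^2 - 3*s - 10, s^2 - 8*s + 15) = s - 5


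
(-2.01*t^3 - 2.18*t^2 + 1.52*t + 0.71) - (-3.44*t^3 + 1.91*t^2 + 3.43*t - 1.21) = 1.43*t^3 - 4.09*t^2 - 1.91*t + 1.92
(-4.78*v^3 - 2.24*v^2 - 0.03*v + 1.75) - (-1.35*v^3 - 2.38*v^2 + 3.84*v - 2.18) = -3.43*v^3 + 0.14*v^2 - 3.87*v + 3.93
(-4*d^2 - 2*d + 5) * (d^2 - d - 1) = -4*d^4 + 2*d^3 + 11*d^2 - 3*d - 5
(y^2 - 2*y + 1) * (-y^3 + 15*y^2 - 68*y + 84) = -y^5 + 17*y^4 - 99*y^3 + 235*y^2 - 236*y + 84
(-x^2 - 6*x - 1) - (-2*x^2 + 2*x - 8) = x^2 - 8*x + 7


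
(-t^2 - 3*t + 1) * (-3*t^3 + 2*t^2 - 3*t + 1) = 3*t^5 + 7*t^4 - 6*t^3 + 10*t^2 - 6*t + 1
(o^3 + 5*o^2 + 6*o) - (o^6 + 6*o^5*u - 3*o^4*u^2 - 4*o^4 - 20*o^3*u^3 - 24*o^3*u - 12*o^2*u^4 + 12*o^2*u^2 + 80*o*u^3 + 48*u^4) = -o^6 - 6*o^5*u + 3*o^4*u^2 + 4*o^4 + 20*o^3*u^3 + 24*o^3*u + o^3 + 12*o^2*u^4 - 12*o^2*u^2 + 5*o^2 - 80*o*u^3 + 6*o - 48*u^4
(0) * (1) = 0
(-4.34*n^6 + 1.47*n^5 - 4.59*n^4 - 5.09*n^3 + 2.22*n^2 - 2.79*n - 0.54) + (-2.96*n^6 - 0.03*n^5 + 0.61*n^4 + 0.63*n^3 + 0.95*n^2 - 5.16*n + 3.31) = -7.3*n^6 + 1.44*n^5 - 3.98*n^4 - 4.46*n^3 + 3.17*n^2 - 7.95*n + 2.77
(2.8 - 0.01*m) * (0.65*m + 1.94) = -0.0065*m^2 + 1.8006*m + 5.432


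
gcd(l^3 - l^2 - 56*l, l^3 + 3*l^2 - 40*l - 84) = l + 7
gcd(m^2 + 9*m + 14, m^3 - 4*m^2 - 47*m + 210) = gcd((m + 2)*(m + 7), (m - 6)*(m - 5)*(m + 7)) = m + 7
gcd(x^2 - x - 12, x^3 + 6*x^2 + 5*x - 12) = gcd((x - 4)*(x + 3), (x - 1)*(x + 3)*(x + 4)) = x + 3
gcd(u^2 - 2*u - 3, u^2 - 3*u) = u - 3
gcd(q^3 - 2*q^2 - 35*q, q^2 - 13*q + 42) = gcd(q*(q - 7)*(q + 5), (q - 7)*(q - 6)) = q - 7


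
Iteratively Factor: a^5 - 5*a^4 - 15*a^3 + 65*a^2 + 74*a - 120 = (a - 1)*(a^4 - 4*a^3 - 19*a^2 + 46*a + 120) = (a - 1)*(a + 3)*(a^3 - 7*a^2 + 2*a + 40) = (a - 1)*(a + 2)*(a + 3)*(a^2 - 9*a + 20) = (a - 5)*(a - 1)*(a + 2)*(a + 3)*(a - 4)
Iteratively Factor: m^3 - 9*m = (m + 3)*(m^2 - 3*m) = m*(m + 3)*(m - 3)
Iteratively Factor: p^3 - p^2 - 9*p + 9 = (p - 1)*(p^2 - 9) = (p - 1)*(p + 3)*(p - 3)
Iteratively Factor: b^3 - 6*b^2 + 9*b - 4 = (b - 1)*(b^2 - 5*b + 4) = (b - 4)*(b - 1)*(b - 1)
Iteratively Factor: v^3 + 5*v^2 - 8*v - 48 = (v - 3)*(v^2 + 8*v + 16) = (v - 3)*(v + 4)*(v + 4)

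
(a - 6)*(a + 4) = a^2 - 2*a - 24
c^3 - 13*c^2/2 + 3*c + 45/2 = (c - 5)*(c - 3)*(c + 3/2)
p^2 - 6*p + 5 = (p - 5)*(p - 1)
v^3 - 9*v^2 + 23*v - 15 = (v - 5)*(v - 3)*(v - 1)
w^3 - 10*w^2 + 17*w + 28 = (w - 7)*(w - 4)*(w + 1)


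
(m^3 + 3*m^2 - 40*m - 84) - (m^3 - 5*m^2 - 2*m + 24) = 8*m^2 - 38*m - 108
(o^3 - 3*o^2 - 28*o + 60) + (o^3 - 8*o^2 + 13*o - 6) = 2*o^3 - 11*o^2 - 15*o + 54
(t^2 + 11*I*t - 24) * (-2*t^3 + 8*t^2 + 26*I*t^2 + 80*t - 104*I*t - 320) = -2*t^5 + 8*t^4 + 4*I*t^4 - 158*t^3 - 16*I*t^3 + 632*t^2 + 256*I*t^2 - 1920*t - 1024*I*t + 7680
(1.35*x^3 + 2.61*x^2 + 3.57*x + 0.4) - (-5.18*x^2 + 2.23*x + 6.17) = 1.35*x^3 + 7.79*x^2 + 1.34*x - 5.77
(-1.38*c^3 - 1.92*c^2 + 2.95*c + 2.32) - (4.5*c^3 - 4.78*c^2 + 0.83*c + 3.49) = -5.88*c^3 + 2.86*c^2 + 2.12*c - 1.17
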